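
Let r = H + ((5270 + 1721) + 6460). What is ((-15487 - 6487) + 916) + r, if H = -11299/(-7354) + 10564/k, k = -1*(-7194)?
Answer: -201143448835/26452338 ≈ -7604.0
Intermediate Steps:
k = 7194
H = 79486331/26452338 (H = -11299/(-7354) + 10564/7194 = -11299*(-1/7354) + 10564*(1/7194) = 11299/7354 + 5282/3597 = 79486331/26452338 ≈ 3.0049)
r = 355889884769/26452338 (r = 79486331/26452338 + ((5270 + 1721) + 6460) = 79486331/26452338 + (6991 + 6460) = 79486331/26452338 + 13451 = 355889884769/26452338 ≈ 13454.)
((-15487 - 6487) + 916) + r = ((-15487 - 6487) + 916) + 355889884769/26452338 = (-21974 + 916) + 355889884769/26452338 = -21058 + 355889884769/26452338 = -201143448835/26452338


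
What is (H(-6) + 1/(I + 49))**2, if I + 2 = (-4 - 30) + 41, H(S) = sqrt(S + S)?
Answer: -34991/2916 + 2*I*sqrt(3)/27 ≈ -12.0 + 0.1283*I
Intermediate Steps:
H(S) = sqrt(2)*sqrt(S) (H(S) = sqrt(2*S) = sqrt(2)*sqrt(S))
I = 5 (I = -2 + ((-4 - 30) + 41) = -2 + (-34 + 41) = -2 + 7 = 5)
(H(-6) + 1/(I + 49))**2 = (sqrt(2)*sqrt(-6) + 1/(5 + 49))**2 = (sqrt(2)*(I*sqrt(6)) + 1/54)**2 = (2*I*sqrt(3) + 1/54)**2 = (1/54 + 2*I*sqrt(3))**2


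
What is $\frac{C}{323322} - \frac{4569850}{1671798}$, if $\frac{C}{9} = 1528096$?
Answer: $\frac{1792873123981}{45044089413} \approx 39.803$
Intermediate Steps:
$C = 13752864$ ($C = 9 \cdot 1528096 = 13752864$)
$\frac{C}{323322} - \frac{4569850}{1671798} = \frac{13752864}{323322} - \frac{4569850}{1671798} = 13752864 \cdot \frac{1}{323322} - \frac{2284925}{835899} = \frac{2292144}{53887} - \frac{2284925}{835899} = \frac{1792873123981}{45044089413}$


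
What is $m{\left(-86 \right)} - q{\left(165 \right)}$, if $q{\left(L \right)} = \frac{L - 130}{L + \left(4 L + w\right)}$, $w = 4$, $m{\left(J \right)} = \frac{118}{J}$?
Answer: $- \frac{50416}{35647} \approx -1.4143$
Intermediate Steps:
$q{\left(L \right)} = \frac{-130 + L}{4 + 5 L}$ ($q{\left(L \right)} = \frac{L - 130}{L + \left(4 L + 4\right)} = \frac{-130 + L}{L + \left(4 + 4 L\right)} = \frac{-130 + L}{4 + 5 L}$)
$m{\left(-86 \right)} - q{\left(165 \right)} = \frac{118}{-86} - \frac{-130 + 165}{4 + 5 \cdot 165} = 118 \left(- \frac{1}{86}\right) - \frac{1}{4 + 825} \cdot 35 = - \frac{59}{43} - \frac{1}{829} \cdot 35 = - \frac{59}{43} - \frac{35}{829} = - \frac{50416}{35647}$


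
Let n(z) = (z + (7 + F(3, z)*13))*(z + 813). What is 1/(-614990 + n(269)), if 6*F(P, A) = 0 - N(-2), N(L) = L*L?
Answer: -3/977206 ≈ -3.0700e-6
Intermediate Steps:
N(L) = L²
F(P, A) = -⅔ (F(P, A) = (0 - 1*(-2)²)/6 = (0 - 1*4)/6 = (0 - 4)/6 = (⅙)*(-4) = -⅔)
n(z) = (813 + z)*(-5/3 + z) (n(z) = (z + (7 - ⅔*13))*(z + 813) = (z + (7 - 26/3))*(813 + z) = (z - 5/3)*(813 + z) = (-5/3 + z)*(813 + z) = (813 + z)*(-5/3 + z))
1/(-614990 + n(269)) = 1/(-614990 + (-1355 + 269² + (2434/3)*269)) = 1/(-614990 + (-1355 + 72361 + 654746/3)) = 1/(-614990 + 867764/3) = 1/(-977206/3) = -3/977206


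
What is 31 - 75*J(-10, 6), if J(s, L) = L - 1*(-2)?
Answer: -569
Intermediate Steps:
J(s, L) = 2 + L (J(s, L) = L + 2 = 2 + L)
31 - 75*J(-10, 6) = 31 - 75*(2 + 6) = 31 - 75*8 = 31 - 600 = -569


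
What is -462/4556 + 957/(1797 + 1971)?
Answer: 218273/1430584 ≈ 0.15258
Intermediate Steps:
-462/4556 + 957/(1797 + 1971) = -462*1/4556 + 957/3768 = -231/2278 + 957*(1/3768) = -231/2278 + 319/1256 = 218273/1430584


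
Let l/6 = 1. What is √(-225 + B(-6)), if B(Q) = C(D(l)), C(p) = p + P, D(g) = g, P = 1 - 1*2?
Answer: 2*I*√55 ≈ 14.832*I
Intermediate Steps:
P = -1 (P = 1 - 2 = -1)
l = 6 (l = 6*1 = 6)
C(p) = -1 + p (C(p) = p - 1 = -1 + p)
B(Q) = 5 (B(Q) = -1 + 6 = 5)
√(-225 + B(-6)) = √(-225 + 5) = √(-220) = 2*I*√55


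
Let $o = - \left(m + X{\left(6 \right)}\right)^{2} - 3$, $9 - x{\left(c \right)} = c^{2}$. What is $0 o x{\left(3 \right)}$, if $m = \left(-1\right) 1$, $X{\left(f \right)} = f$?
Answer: $0$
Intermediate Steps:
$x{\left(c \right)} = 9 - c^{2}$
$m = -1$
$o = -28$ ($o = - \left(-1 + 6\right)^{2} - 3 = - 5^{2} - 3 = \left(-1\right) 25 - 3 = -25 - 3 = -28$)
$0 o x{\left(3 \right)} = 0 \left(-28\right) \left(9 - 3^{2}\right) = 0 \left(9 - 9\right) = 0 \cdot 0 = 0$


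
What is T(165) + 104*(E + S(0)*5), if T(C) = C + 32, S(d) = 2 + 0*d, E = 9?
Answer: 2173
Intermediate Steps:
S(d) = 2 (S(d) = 2 + 0 = 2)
T(C) = 32 + C
T(165) + 104*(E + S(0)*5) = (32 + 165) + 104*(9 + 2*5) = 197 + 104*(9 + 10) = 197 + 104*19 = 197 + 1976 = 2173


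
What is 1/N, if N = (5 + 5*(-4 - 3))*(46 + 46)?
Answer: -1/2760 ≈ -0.00036232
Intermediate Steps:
N = -2760 (N = (5 + 5*(-7))*92 = (5 - 35)*92 = -30*92 = -2760)
1/N = 1/(-2760) = -1/2760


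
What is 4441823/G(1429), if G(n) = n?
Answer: 4441823/1429 ≈ 3108.3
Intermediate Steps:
4441823/G(1429) = 4441823/1429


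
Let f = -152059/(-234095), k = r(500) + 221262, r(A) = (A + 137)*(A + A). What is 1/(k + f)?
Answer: 234095/200914994949 ≈ 1.1651e-6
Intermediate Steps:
r(A) = 2*A*(137 + A) (r(A) = (137 + A)*(2*A) = 2*A*(137 + A))
k = 858262 (k = 2*500*(137 + 500) + 221262 = 2*500*637 + 221262 = 637000 + 221262 = 858262)
f = 152059/234095 (f = -152059*(-1/234095) = 152059/234095 ≈ 0.64956)
1/(k + f) = 1/(858262 + 152059/234095) = 1/(200914994949/234095) = 234095/200914994949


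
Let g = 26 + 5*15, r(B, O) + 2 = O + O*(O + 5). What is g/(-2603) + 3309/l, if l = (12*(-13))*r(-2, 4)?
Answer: -161615/270712 ≈ -0.59700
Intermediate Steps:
r(B, O) = -2 + O + O*(5 + O) (r(B, O) = -2 + (O + O*(O + 5)) = -2 + (O + O*(5 + O)) = -2 + O + O*(5 + O))
g = 101 (g = 26 + 75 = 101)
l = -5928 (l = (12*(-13))*(-2 + 4² + 6*4) = -156*(-2 + 16 + 24) = -156*38 = -5928)
g/(-2603) + 3309/l = 101/(-2603) + 3309/(-5928) = 101*(-1/2603) + 3309*(-1/5928) = -101/2603 - 1103/1976 = -161615/270712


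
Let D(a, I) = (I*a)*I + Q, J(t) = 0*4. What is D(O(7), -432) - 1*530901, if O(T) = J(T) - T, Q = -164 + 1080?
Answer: -1836353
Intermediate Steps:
Q = 916
J(t) = 0
O(T) = -T (O(T) = 0 - T = -T)
D(a, I) = 916 + a*I² (D(a, I) = (I*a)*I + 916 = a*I² + 916 = 916 + a*I²)
D(O(7), -432) - 1*530901 = (916 - 1*7*(-432)²) - 1*530901 = (916 - 7*186624) - 530901 = (916 - 1306368) - 530901 = -1305452 - 530901 = -1836353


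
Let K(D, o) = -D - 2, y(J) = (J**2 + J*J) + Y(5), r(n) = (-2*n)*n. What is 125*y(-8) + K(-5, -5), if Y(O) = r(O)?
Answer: 9753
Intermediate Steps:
r(n) = -2*n**2
Y(O) = -2*O**2
y(J) = -50 + 2*J**2 (y(J) = (J**2 + J*J) - 2*5**2 = (J**2 + J**2) - 2*25 = 2*J**2 - 50 = -50 + 2*J**2)
K(D, o) = -2 - D
125*y(-8) + K(-5, -5) = 125*(-50 + 2*(-8)**2) + (-2 - 1*(-5)) = 125*(-50 + 2*64) + (-2 + 5) = 125*(-50 + 128) + 3 = 125*78 + 3 = 9750 + 3 = 9753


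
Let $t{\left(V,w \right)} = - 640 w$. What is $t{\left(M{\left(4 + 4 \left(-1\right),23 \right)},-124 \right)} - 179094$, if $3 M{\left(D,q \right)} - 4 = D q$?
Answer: $-99734$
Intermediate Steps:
$M{\left(D,q \right)} = \frac{4}{3} + \frac{D q}{3}$
$t{\left(M{\left(4 + 4 \left(-1\right),23 \right)},-124 \right)} - 179094 = \left(-640\right) \left(-124\right) - 179094 = 79360 - 179094 = -99734$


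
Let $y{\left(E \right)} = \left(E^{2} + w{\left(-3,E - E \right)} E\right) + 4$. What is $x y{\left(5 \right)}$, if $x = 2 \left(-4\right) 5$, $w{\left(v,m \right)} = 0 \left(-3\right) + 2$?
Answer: $-1560$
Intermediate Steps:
$w{\left(v,m \right)} = 2$ ($w{\left(v,m \right)} = 0 + 2 = 2$)
$x = -40$ ($x = \left(-8\right) 5 = -40$)
$y{\left(E \right)} = 4 + E^{2} + 2 E$ ($y{\left(E \right)} = \left(E^{2} + 2 E\right) + 4 = 4 + E^{2} + 2 E$)
$x y{\left(5 \right)} = - 40 \left(4 + 5^{2} + 2 \cdot 5\right) = - 40 \left(4 + 25 + 10\right) = \left(-40\right) 39 = -1560$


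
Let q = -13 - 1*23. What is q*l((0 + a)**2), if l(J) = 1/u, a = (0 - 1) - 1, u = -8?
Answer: 9/2 ≈ 4.5000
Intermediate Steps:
a = -2 (a = -1 - 1 = -2)
q = -36 (q = -13 - 23 = -36)
l(J) = -1/8 (l(J) = 1/(-8) = -1/8)
q*l((0 + a)**2) = -36*(-1/8) = 9/2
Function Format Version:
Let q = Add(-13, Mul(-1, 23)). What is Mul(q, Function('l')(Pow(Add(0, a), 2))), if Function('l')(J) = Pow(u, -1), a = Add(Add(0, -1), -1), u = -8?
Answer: Rational(9, 2) ≈ 4.5000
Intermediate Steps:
a = -2 (a = Add(-1, -1) = -2)
q = -36 (q = Add(-13, -23) = -36)
Function('l')(J) = Rational(-1, 8) (Function('l')(J) = Pow(-8, -1) = Rational(-1, 8))
Mul(q, Function('l')(Pow(Add(0, a), 2))) = Mul(-36, Rational(-1, 8)) = Rational(9, 2)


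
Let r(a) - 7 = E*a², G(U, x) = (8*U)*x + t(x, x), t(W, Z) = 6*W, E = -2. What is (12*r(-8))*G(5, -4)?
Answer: 267168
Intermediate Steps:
G(U, x) = 6*x + 8*U*x (G(U, x) = (8*U)*x + 6*x = 8*U*x + 6*x = 6*x + 8*U*x)
r(a) = 7 - 2*a²
(12*r(-8))*G(5, -4) = (12*(7 - 2*(-8)²))*(2*(-4)*(3 + 4*5)) = (12*(7 - 2*64))*(2*(-4)*(3 + 20)) = (12*(7 - 128))*(2*(-4)*23) = (12*(-121))*(-184) = -1452*(-184) = 267168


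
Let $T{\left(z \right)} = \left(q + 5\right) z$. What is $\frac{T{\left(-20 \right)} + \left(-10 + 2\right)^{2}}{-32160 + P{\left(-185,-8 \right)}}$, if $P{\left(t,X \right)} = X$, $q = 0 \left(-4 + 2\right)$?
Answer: $\frac{9}{8042} \approx 0.0011191$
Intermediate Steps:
$q = 0$ ($q = 0 \left(-2\right) = 0$)
$T{\left(z \right)} = 5 z$ ($T{\left(z \right)} = \left(0 + 5\right) z = 5 z$)
$\frac{T{\left(-20 \right)} + \left(-10 + 2\right)^{2}}{-32160 + P{\left(-185,-8 \right)}} = \frac{5 \left(-20\right) + \left(-10 + 2\right)^{2}}{-32160 - 8} = \frac{-100 + \left(-8\right)^{2}}{-32168} = \left(-100 + 64\right) \left(- \frac{1}{32168}\right) = \left(-36\right) \left(- \frac{1}{32168}\right) = \frac{9}{8042}$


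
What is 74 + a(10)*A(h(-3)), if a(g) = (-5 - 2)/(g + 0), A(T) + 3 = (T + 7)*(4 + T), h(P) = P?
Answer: 733/10 ≈ 73.300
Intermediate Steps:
A(T) = -3 + (4 + T)*(7 + T) (A(T) = -3 + (T + 7)*(4 + T) = -3 + (7 + T)*(4 + T) = -3 + (4 + T)*(7 + T))
a(g) = -7/g
74 + a(10)*A(h(-3)) = 74 + (-7/10)*(25 + (-3)² + 11*(-3)) = 74 + (-7*⅒)*(25 + 9 - 33) = 74 - 7/10*1 = 74 - 7/10 = 733/10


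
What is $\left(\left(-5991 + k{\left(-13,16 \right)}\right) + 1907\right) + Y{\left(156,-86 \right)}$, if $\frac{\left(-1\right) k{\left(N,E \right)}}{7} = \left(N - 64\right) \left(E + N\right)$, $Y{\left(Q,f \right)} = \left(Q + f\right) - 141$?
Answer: $-2538$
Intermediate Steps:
$Y{\left(Q,f \right)} = -141 + Q + f$
$k{\left(N,E \right)} = - 7 \left(-64 + N\right) \left(E + N\right)$ ($k{\left(N,E \right)} = - 7 \left(N - 64\right) \left(E + N\right) = - 7 \left(-64 + N\right) \left(E + N\right)$)
$\left(\left(-5991 + k{\left(-13,16 \right)}\right) + 1907\right) + Y{\left(156,-86 \right)} = \left(\left(-5991 + \left(- 7 \left(-13\right)^{2} + 448 \cdot 16 + 448 \left(-13\right) - 112 \left(-13\right)\right)\right) + 1907\right) - 71 = \left(\left(-5991 + \left(\left(-7\right) 169 + 7168 - 5824 + 1456\right)\right) + 1907\right) - 71 = \left(\left(-5991 + \left(-1183 + 7168 - 5824 + 1456\right)\right) + 1907\right) - 71 = \left(\left(-5991 + 1617\right) + 1907\right) - 71 = \left(-4374 + 1907\right) - 71 = -2467 - 71 = -2538$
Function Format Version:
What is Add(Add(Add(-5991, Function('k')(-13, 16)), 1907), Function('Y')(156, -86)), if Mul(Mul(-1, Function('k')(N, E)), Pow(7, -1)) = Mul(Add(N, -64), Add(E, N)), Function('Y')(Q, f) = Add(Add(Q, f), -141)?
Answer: -2538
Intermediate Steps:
Function('Y')(Q, f) = Add(-141, Q, f)
Function('k')(N, E) = Mul(-7, Add(-64, N), Add(E, N)) (Function('k')(N, E) = Mul(-7, Mul(Add(N, -64), Add(E, N))) = Mul(-7, Mul(Add(-64, N), Add(E, N))) = Mul(-7, Add(-64, N), Add(E, N)))
Add(Add(Add(-5991, Function('k')(-13, 16)), 1907), Function('Y')(156, -86)) = Add(Add(Add(-5991, Add(Mul(-7, Pow(-13, 2)), Mul(448, 16), Mul(448, -13), Mul(-7, 16, -13))), 1907), Add(-141, 156, -86)) = Add(Add(Add(-5991, Add(Mul(-7, 169), 7168, -5824, 1456)), 1907), -71) = Add(Add(Add(-5991, Add(-1183, 7168, -5824, 1456)), 1907), -71) = Add(Add(Add(-5991, 1617), 1907), -71) = Add(Add(-4374, 1907), -71) = Add(-2467, -71) = -2538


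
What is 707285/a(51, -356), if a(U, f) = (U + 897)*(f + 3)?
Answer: -707285/334644 ≈ -2.1135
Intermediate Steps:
a(U, f) = (3 + f)*(897 + U) (a(U, f) = (897 + U)*(3 + f) = (3 + f)*(897 + U))
707285/a(51, -356) = 707285/(2691 + 3*51 + 897*(-356) + 51*(-356)) = 707285/(2691 + 153 - 319332 - 18156) = 707285/(-334644) = 707285*(-1/334644) = -707285/334644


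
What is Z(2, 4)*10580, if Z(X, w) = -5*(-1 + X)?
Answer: -52900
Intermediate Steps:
Z(X, w) = 5 - 5*X
Z(2, 4)*10580 = (5 - 5*2)*10580 = (5 - 10)*10580 = -5*10580 = -52900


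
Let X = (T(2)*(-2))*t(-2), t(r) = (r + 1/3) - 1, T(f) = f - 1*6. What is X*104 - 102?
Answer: -6962/3 ≈ -2320.7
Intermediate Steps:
T(f) = -6 + f (T(f) = f - 6 = -6 + f)
t(r) = -⅔ + r (t(r) = (r + ⅓) - 1 = (⅓ + r) - 1 = -⅔ + r)
X = -64/3 (X = ((-6 + 2)*(-2))*(-⅔ - 2) = -4*(-2)*(-8/3) = 8*(-8/3) = -64/3 ≈ -21.333)
X*104 - 102 = -64/3*104 - 102 = -6656/3 - 102 = -6962/3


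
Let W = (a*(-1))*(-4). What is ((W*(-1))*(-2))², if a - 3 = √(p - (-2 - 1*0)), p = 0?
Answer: 704 + 384*√2 ≈ 1247.1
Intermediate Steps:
a = 3 + √2 (a = 3 + √(0 - (-2 - 1*0)) = 3 + √(0 - (-2 + 0)) = 3 + √(0 - 1*(-2)) = 3 + √(0 + 2) = 3 + √2 ≈ 4.4142)
W = 12 + 4*√2 (W = ((3 + √2)*(-1))*(-4) = (-3 - √2)*(-4) = 12 + 4*√2 ≈ 17.657)
((W*(-1))*(-2))² = (((12 + 4*√2)*(-1))*(-2))² = ((-12 - 4*√2)*(-2))² = (24 + 8*√2)²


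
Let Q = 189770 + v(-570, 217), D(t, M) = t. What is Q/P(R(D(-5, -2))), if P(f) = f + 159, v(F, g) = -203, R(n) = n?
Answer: 27081/22 ≈ 1231.0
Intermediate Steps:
Q = 189567 (Q = 189770 - 203 = 189567)
P(f) = 159 + f
Q/P(R(D(-5, -2))) = 189567/(159 - 5) = 189567/154 = 189567*(1/154) = 27081/22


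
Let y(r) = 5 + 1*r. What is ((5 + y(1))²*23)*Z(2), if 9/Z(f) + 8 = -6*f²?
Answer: -25047/32 ≈ -782.72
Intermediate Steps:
y(r) = 5 + r
Z(f) = 9/(-8 - 6*f²)
((5 + y(1))²*23)*Z(2) = ((5 + (5 + 1))²*23)*(-9/(8 + 6*2²)) = ((5 + 6)²*23)*(-9/(8 + 6*4)) = (11²*23)*(-9/(8 + 24)) = (121*23)*(-9/32) = 2783*(-9*1/32) = 2783*(-9/32) = -25047/32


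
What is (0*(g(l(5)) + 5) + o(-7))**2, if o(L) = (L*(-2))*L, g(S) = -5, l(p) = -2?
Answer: 9604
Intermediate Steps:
o(L) = -2*L**2 (o(L) = (-2*L)*L = -2*L**2)
(0*(g(l(5)) + 5) + o(-7))**2 = (0*(-5 + 5) - 2*(-7)**2)**2 = (0*0 - 2*49)**2 = (0 - 98)**2 = (-98)**2 = 9604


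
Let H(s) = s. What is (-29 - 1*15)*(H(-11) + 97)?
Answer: -3784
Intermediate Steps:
(-29 - 1*15)*(H(-11) + 97) = (-29 - 1*15)*(-11 + 97) = (-29 - 15)*86 = -44*86 = -3784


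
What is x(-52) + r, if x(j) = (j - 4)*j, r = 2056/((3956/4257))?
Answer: 117862/23 ≈ 5124.4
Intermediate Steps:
r = 50886/23 (r = 2056/((3956*(1/4257))) = 2056/(92/99) = 2056*(99/92) = 50886/23 ≈ 2212.4)
x(j) = j*(-4 + j) (x(j) = (-4 + j)*j = j*(-4 + j))
x(-52) + r = -52*(-4 - 52) + 50886/23 = -52*(-56) + 50886/23 = 2912 + 50886/23 = 117862/23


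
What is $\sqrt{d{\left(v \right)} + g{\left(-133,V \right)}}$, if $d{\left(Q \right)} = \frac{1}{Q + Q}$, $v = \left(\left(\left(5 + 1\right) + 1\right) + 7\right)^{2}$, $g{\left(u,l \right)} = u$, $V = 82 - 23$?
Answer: $\frac{i \sqrt{104270}}{28} \approx 11.532 i$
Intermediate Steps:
$V = 59$
$v = 196$ ($v = \left(\left(6 + 1\right) + 7\right)^{2} = \left(7 + 7\right)^{2} = 14^{2} = 196$)
$d{\left(Q \right)} = \frac{1}{2 Q}$
$\sqrt{d{\left(v \right)} + g{\left(-133,V \right)}} = \sqrt{\frac{1}{2 \cdot 196} - 133} = \sqrt{\frac{1}{2} \cdot \frac{1}{196} - 133} = \sqrt{\frac{1}{392} - 133} = \sqrt{- \frac{52135}{392}} = \frac{i \sqrt{104270}}{28}$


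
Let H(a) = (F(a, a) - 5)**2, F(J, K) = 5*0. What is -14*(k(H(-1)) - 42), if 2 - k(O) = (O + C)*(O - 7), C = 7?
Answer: 8624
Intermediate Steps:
F(J, K) = 0
H(a) = 25 (H(a) = (0 - 5)**2 = (-5)**2 = 25)
k(O) = 2 - (-7 + O)*(7 + O) (k(O) = 2 - (O + 7)*(O - 7) = 2 - (7 + O)*(-7 + O) = 2 - (-7 + O)*(7 + O))
-14*(k(H(-1)) - 42) = -14*((51 - 1*25**2) - 42) = -14*((51 - 1*625) - 42) = -14*((51 - 625) - 42) = -14*(-574 - 42) = -14*(-616) = 8624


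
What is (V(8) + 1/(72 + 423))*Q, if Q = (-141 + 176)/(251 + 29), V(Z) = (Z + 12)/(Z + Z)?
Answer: 2479/15840 ≈ 0.15650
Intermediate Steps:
V(Z) = (12 + Z)/(2*Z) (V(Z) = (12 + Z)/((2*Z)) = (12 + Z)*(1/(2*Z)) = (12 + Z)/(2*Z))
Q = 1/8 (Q = 35/280 = 35*(1/280) = 1/8 ≈ 0.12500)
(V(8) + 1/(72 + 423))*Q = ((1/2)*(12 + 8)/8 + 1/(72 + 423))*(1/8) = ((1/2)*(1/8)*20 + 1/495)*(1/8) = (5/4 + 1/495)*(1/8) = (2479/1980)*(1/8) = 2479/15840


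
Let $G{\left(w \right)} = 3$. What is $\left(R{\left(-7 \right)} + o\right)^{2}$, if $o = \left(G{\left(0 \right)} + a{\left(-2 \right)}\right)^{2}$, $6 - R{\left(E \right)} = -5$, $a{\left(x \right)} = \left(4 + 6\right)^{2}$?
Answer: $112784400$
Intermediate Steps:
$a{\left(x \right)} = 100$ ($a{\left(x \right)} = 10^{2} = 100$)
$R{\left(E \right)} = 11$ ($R{\left(E \right)} = 6 - -5 = 6 + 5 = 11$)
$o = 10609$ ($o = \left(3 + 100\right)^{2} = 103^{2} = 10609$)
$\left(R{\left(-7 \right)} + o\right)^{2} = \left(11 + 10609\right)^{2} = 10620^{2} = 112784400$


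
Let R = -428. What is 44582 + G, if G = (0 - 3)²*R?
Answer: 40730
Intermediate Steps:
G = -3852 (G = (0 - 3)²*(-428) = (-3)²*(-428) = 9*(-428) = -3852)
44582 + G = 44582 - 3852 = 40730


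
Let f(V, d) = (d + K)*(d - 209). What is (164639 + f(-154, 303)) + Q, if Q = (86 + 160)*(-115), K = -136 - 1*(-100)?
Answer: 161447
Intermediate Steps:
K = -36 (K = -136 + 100 = -36)
f(V, d) = (-209 + d)*(-36 + d) (f(V, d) = (d - 36)*(d - 209) = (-36 + d)*(-209 + d) = (-209 + d)*(-36 + d))
Q = -28290 (Q = 246*(-115) = -28290)
(164639 + f(-154, 303)) + Q = (164639 + (7524 + 303² - 245*303)) - 28290 = (164639 + (7524 + 91809 - 74235)) - 28290 = (164639 + 25098) - 28290 = 189737 - 28290 = 161447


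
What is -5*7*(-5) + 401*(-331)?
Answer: -132556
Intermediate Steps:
-5*7*(-5) + 401*(-331) = -35*(-5) - 132731 = 175 - 132731 = -132556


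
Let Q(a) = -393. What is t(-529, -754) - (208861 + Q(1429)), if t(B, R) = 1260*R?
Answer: -1158508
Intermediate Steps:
t(-529, -754) - (208861 + Q(1429)) = 1260*(-754) - (208861 - 393) = -950040 - 1*208468 = -950040 - 208468 = -1158508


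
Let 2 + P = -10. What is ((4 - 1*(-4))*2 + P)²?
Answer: 16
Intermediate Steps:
P = -12 (P = -2 - 10 = -12)
((4 - 1*(-4))*2 + P)² = ((4 - 1*(-4))*2 - 12)² = ((4 + 4)*2 - 12)² = (8*2 - 12)² = (16 - 12)² = 4² = 16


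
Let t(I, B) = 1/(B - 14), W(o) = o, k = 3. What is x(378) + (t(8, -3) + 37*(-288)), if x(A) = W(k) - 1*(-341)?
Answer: -175305/17 ≈ -10312.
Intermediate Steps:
t(I, B) = 1/(-14 + B)
x(A) = 344 (x(A) = 3 - 1*(-341) = 3 + 341 = 344)
x(378) + (t(8, -3) + 37*(-288)) = 344 + (1/(-14 - 3) + 37*(-288)) = 344 + (1/(-17) - 10656) = 344 + (-1/17 - 10656) = 344 - 181153/17 = -175305/17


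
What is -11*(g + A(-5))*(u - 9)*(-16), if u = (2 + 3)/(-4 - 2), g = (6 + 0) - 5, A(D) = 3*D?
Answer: 72688/3 ≈ 24229.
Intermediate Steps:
g = 1 (g = 6 - 5 = 1)
u = -⅚ (u = 5/(-6) = 5*(-⅙) = -⅚ ≈ -0.83333)
-11*(g + A(-5))*(u - 9)*(-16) = -11*(1 + 3*(-5))*(-⅚ - 9)*(-16) = -11*(1 - 15)*(-59)/6*(-16) = -(-154)*(-59)/6*(-16) = -11*413/3*(-16) = -4543/3*(-16) = 72688/3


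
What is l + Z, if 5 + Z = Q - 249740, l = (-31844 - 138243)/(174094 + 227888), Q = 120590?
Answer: -51918155297/401982 ≈ -1.2916e+5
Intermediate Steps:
l = -170087/401982 ≈ -0.42312
Z = -129155 (Z = -5 + (120590 - 249740) = -5 - 129150 = -129155)
l + Z = -170087/401982 - 129155 = -51918155297/401982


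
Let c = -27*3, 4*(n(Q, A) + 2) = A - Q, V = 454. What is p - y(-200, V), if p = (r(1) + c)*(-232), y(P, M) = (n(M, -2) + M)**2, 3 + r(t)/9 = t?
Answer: -91276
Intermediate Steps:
r(t) = -27 + 9*t
n(Q, A) = -2 - Q/4 + A/4 (n(Q, A) = -2 + (A - Q)/4 = -2 + (-Q/4 + A/4) = -2 - Q/4 + A/4)
c = -81
y(P, M) = (-5/2 + 3*M/4)**2 (y(P, M) = ((-2 - M/4 + (1/4)*(-2)) + M)**2 = ((-2 - M/4 - 1/2) + M)**2 = ((-5/2 - M/4) + M)**2 = (-5/2 + 3*M/4)**2)
p = 22968 (p = ((-27 + 9*1) - 81)*(-232) = ((-27 + 9) - 81)*(-232) = (-18 - 81)*(-232) = -99*(-232) = 22968)
p - y(-200, V) = 22968 - (-10 + 3*454)**2/16 = 22968 - (-10 + 1362)**2/16 = 22968 - 1352**2/16 = 22968 - 1827904/16 = 22968 - 1*114244 = 22968 - 114244 = -91276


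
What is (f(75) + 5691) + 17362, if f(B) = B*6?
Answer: 23503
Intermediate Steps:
f(B) = 6*B
(f(75) + 5691) + 17362 = (6*75 + 5691) + 17362 = (450 + 5691) + 17362 = 6141 + 17362 = 23503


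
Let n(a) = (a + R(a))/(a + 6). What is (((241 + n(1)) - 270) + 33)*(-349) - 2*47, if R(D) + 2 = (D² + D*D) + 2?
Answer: -11477/7 ≈ -1639.6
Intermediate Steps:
R(D) = 2*D² (R(D) = -2 + ((D² + D*D) + 2) = -2 + ((D² + D²) + 2) = -2 + (2*D² + 2) = -2 + (2 + 2*D²) = 2*D²)
n(a) = (a + 2*a²)/(6 + a) (n(a) = (a + 2*a²)/(a + 6) = (a + 2*a²)/(6 + a))
(((241 + n(1)) - 270) + 33)*(-349) - 2*47 = (((241 + 1*(1 + 2*1)/(6 + 1)) - 270) + 33)*(-349) - 2*47 = (((241 + 1*(1 + 2)/7) - 270) + 33)*(-349) - 94 = (((241 + 1*(⅐)*3) - 270) + 33)*(-349) - 94 = (((241 + 3/7) - 270) + 33)*(-349) - 94 = ((1690/7 - 270) + 33)*(-349) - 94 = (-200/7 + 33)*(-349) - 94 = (31/7)*(-349) - 94 = -10819/7 - 94 = -11477/7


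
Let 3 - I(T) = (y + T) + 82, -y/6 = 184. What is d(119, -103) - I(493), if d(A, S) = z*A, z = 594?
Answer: 70154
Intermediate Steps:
y = -1104 (y = -6*184 = -1104)
I(T) = 1025 - T (I(T) = 3 - ((-1104 + T) + 82) = 3 - (-1022 + T) = 3 + (1022 - T) = 1025 - T)
d(A, S) = 594*A
d(119, -103) - I(493) = 594*119 - (1025 - 1*493) = 70686 - (1025 - 493) = 70686 - 1*532 = 70686 - 532 = 70154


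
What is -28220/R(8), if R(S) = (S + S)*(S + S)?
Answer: -7055/64 ≈ -110.23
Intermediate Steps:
R(S) = 4*S² (R(S) = (2*S)*(2*S) = 4*S²)
-28220/R(8) = -28220/(4*8²) = -28220/(4*64) = -28220/256 = -28220*1/256 = -7055/64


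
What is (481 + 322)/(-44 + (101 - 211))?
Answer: -73/14 ≈ -5.2143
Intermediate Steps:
(481 + 322)/(-44 + (101 - 211)) = 803/(-44 - 110) = 803/(-154) = 803*(-1/154) = -73/14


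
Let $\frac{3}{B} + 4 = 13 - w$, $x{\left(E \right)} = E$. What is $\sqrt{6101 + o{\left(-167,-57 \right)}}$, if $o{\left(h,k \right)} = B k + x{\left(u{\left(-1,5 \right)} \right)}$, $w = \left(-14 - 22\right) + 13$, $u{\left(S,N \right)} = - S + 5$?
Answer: $\frac{\sqrt{390506}}{8} \approx 78.113$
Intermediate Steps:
$u{\left(S,N \right)} = 5 - S$
$w = -23$ ($w = -36 + 13 = -23$)
$B = \frac{3}{32}$ ($B = \frac{3}{-4 + \left(13 - -23\right)} = \frac{3}{-4 + \left(13 + 23\right)} = \frac{3}{-4 + 36} = \frac{3}{32} \approx 0.09375$)
$o{\left(h,k \right)} = 6 + \frac{3 k}{32}$ ($o{\left(h,k \right)} = \frac{3 k}{32} + \left(5 - -1\right) = \frac{3 k}{32} + \left(5 + 1\right) = \frac{3 k}{32} + 6 = 6 + \frac{3 k}{32}$)
$\sqrt{6101 + o{\left(-167,-57 \right)}} = \sqrt{6101 + \left(6 + \frac{3}{32} \left(-57\right)\right)} = \sqrt{6101 + \left(6 - \frac{171}{32}\right)} = \sqrt{6101 + \frac{21}{32}} = \sqrt{\frac{195253}{32}} = \frac{\sqrt{390506}}{8}$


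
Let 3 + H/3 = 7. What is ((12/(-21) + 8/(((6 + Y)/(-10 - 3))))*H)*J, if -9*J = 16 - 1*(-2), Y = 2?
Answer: 2280/7 ≈ 325.71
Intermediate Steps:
H = 12 (H = -9 + 3*7 = -9 + 21 = 12)
J = -2 (J = -(16 - 1*(-2))/9 = -(16 + 2)/9 = -⅑*18 = -2)
((12/(-21) + 8/(((6 + Y)/(-10 - 3))))*H)*J = ((12/(-21) + 8/(((6 + 2)/(-10 - 3))))*12)*(-2) = ((12*(-1/21) + 8/((8/(-13))))*12)*(-2) = ((-4/7 + 8/((8*(-1/13))))*12)*(-2) = ((-4/7 + 8/(-8/13))*12)*(-2) = ((-4/7 + 8*(-13/8))*12)*(-2) = ((-4/7 - 13)*12)*(-2) = -95/7*12*(-2) = -1140/7*(-2) = 2280/7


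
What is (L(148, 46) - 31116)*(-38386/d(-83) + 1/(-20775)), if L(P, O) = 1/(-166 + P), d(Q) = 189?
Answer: 148884601537057/23558850 ≈ 6.3197e+6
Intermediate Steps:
(L(148, 46) - 31116)*(-38386/d(-83) + 1/(-20775)) = (1/(-166 + 148) - 31116)*(-38386/189 + 1/(-20775)) = (1/(-18) - 31116)*(-38386*1/189 - 1/20775) = (-1/18 - 31116)*(-38386/189 - 1/20775) = -560089/18*(-265823113/1308825) = 148884601537057/23558850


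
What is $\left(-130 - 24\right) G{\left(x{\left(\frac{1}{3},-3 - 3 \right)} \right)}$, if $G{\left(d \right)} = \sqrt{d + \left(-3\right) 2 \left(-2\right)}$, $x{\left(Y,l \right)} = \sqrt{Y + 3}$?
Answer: $- \frac{154 \sqrt{108 + 3 \sqrt{30}}}{3} \approx -572.62$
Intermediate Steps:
$x{\left(Y,l \right)} = \sqrt{3 + Y}$
$G{\left(d \right)} = \sqrt{12 + d}$ ($G{\left(d \right)} = \sqrt{d - -12} = \sqrt{d + 12} = \sqrt{12 + d}$)
$\left(-130 - 24\right) G{\left(x{\left(\frac{1}{3},-3 - 3 \right)} \right)} = \left(-130 - 24\right) \sqrt{12 + \sqrt{3 + \frac{1}{3}}} = - 154 \sqrt{12 + \sqrt{3 + \frac{1}{3}}} = - 154 \sqrt{12 + \sqrt{\frac{10}{3}}} = - 154 \sqrt{12 + \frac{\sqrt{30}}{3}}$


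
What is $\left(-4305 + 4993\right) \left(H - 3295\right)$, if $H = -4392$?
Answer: $-5288656$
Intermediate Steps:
$\left(-4305 + 4993\right) \left(H - 3295\right) = \left(-4305 + 4993\right) \left(-4392 - 3295\right) = 688 \left(-7687\right) = -5288656$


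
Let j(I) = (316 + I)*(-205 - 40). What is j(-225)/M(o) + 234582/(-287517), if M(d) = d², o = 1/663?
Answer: -939240491430539/95839 ≈ -9.8002e+9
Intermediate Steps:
j(I) = -77420 - 245*I (j(I) = (316 + I)*(-245) = -77420 - 245*I)
o = 1/663 ≈ 0.0015083
j(-225)/M(o) + 234582/(-287517) = (-77420 - 245*(-225))/((1/663)²) + 234582/(-287517) = (-77420 + 55125)/(1/439569) + 234582*(-1/287517) = -22295*439569 - 78194/95839 = -9800190855 - 78194/95839 = -939240491430539/95839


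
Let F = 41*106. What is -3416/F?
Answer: -1708/2173 ≈ -0.78601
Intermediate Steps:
F = 4346
-3416/F = -3416/4346 = -3416*1/4346 = -1708/2173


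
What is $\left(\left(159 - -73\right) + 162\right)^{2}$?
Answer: $155236$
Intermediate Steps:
$\left(\left(159 - -73\right) + 162\right)^{2} = \left(\left(159 + 73\right) + 162\right)^{2} = \left(232 + 162\right)^{2} = 394^{2} = 155236$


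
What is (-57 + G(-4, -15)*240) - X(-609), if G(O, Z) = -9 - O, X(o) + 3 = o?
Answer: -645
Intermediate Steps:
X(o) = -3 + o
(-57 + G(-4, -15)*240) - X(-609) = (-57 + (-9 - 1*(-4))*240) - (-3 - 609) = (-57 + (-9 + 4)*240) - 1*(-612) = (-57 - 5*240) + 612 = (-57 - 1200) + 612 = -1257 + 612 = -645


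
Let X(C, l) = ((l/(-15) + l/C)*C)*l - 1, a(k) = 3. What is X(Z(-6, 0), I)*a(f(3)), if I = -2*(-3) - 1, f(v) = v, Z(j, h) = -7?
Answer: 107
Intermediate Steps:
I = 5 (I = 6 - 1 = 5)
X(C, l) = -1 + C*l*(-l/15 + l/C) (X(C, l) = ((l*(-1/15) + l/C)*C)*l - 1 = ((-l/15 + l/C)*C)*l - 1 = (C*(-l/15 + l/C))*l - 1 = C*l*(-l/15 + l/C) - 1 = -1 + C*l*(-l/15 + l/C))
X(Z(-6, 0), I)*a(f(3)) = (-1 + 5² - 1/15*(-7)*5²)*3 = (-1 + 25 - 1/15*(-7)*25)*3 = (-1 + 25 + 35/3)*3 = (107/3)*3 = 107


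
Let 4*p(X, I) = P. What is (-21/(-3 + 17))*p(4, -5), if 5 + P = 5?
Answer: 0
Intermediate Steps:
P = 0 (P = -5 + 5 = 0)
p(X, I) = 0 (p(X, I) = (¼)*0 = 0)
(-21/(-3 + 17))*p(4, -5) = (-21/(-3 + 17))*0 = (-21/14)*0 = ((1/14)*(-21))*0 = -3/2*0 = 0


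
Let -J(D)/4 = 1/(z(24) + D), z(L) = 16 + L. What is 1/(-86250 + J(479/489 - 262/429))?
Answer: -940957/81157634486 ≈ -1.1594e-5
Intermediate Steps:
J(D) = -4/(40 + D) (J(D) = -4/((16 + 24) + D) = -4/(40 + D))
1/(-86250 + J(479/489 - 262/429)) = 1/(-86250 - 4/(40 + (479/489 - 262/429))) = 1/(-86250 - 4/(40 + 8597/23309)) = 1/(-86250 - 4/940957/23309) = 1/(-86250 - 4*23309/940957) = 1/(-86250 - 93236/940957) = 1/(-81157634486/940957) = -940957/81157634486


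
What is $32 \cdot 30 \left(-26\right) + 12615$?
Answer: $-12345$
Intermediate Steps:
$32 \cdot 30 \left(-26\right) + 12615 = 960 \left(-26\right) + 12615 = -24960 + 12615 = -12345$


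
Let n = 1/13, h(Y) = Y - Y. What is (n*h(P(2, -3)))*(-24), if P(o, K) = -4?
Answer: 0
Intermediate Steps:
h(Y) = 0
n = 1/13 ≈ 0.076923
(n*h(P(2, -3)))*(-24) = ((1/13)*0)*(-24) = 0*(-24) = 0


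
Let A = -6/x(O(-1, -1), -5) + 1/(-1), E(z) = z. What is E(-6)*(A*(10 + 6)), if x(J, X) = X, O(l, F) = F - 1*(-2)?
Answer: -96/5 ≈ -19.200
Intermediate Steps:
O(l, F) = 2 + F (O(l, F) = F + 2 = 2 + F)
A = ⅕ (A = -6/(-5) + 1/(-1) = -6*(-⅕) + 1*(-1) = 6/5 - 1 = ⅕ ≈ 0.20000)
E(-6)*(A*(10 + 6)) = -6*(10 + 6)/5 = -6*16/5 = -96/5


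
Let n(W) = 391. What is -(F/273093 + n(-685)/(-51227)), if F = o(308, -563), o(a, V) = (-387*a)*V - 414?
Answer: -1145860042885/4663245037 ≈ -245.72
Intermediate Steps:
o(a, V) = -414 - 387*V*a (o(a, V) = -387*V*a - 414 = -414 - 387*V*a)
F = 67106934 (F = -414 - 387*(-563)*308 = -414 + 67107348 = 67106934)
-(F/273093 + n(-685)/(-51227)) = -(67106934/273093 + 391/(-51227)) = -(67106934*(1/273093) + 391*(-1/51227)) = -(22368978/91031 - 391/51227) = -1*1145860042885/4663245037 = -1145860042885/4663245037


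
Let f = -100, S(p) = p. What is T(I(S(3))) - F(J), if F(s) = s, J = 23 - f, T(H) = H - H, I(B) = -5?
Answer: -123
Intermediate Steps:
T(H) = 0
J = 123 (J = 23 - 1*(-100) = 23 + 100 = 123)
T(I(S(3))) - F(J) = 0 - 1*123 = 0 - 123 = -123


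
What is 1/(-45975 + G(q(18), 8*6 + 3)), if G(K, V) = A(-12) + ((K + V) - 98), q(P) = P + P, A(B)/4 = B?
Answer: -1/46034 ≈ -2.1723e-5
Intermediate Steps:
A(B) = 4*B
q(P) = 2*P
G(K, V) = -146 + K + V (G(K, V) = 4*(-12) + ((K + V) - 98) = -48 + (-98 + K + V) = -146 + K + V)
1/(-45975 + G(q(18), 8*6 + 3)) = 1/(-45975 + (-146 + 2*18 + (8*6 + 3))) = 1/(-45975 + (-146 + 36 + (48 + 3))) = 1/(-45975 + (-146 + 36 + 51)) = 1/(-45975 - 59) = 1/(-46034) = -1/46034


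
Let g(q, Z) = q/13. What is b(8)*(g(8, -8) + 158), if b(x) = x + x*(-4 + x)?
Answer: 82480/13 ≈ 6344.6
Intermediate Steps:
g(q, Z) = q/13 (g(q, Z) = q*(1/13) = q/13)
b(8)*(g(8, -8) + 158) = (8*(-3 + 8))*((1/13)*8 + 158) = (8*5)*(8/13 + 158) = 40*(2062/13) = 82480/13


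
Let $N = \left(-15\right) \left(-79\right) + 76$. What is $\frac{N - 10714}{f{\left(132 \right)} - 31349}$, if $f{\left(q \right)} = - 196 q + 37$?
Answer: $\frac{9453}{57184} \approx 0.16531$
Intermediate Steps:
$N = 1261$ ($N = 1185 + 76 = 1261$)
$f{\left(q \right)} = 37 - 196 q$
$\frac{N - 10714}{f{\left(132 \right)} - 31349} = \frac{1261 - 10714}{\left(37 - 25872\right) - 31349} = - \frac{9453}{\left(37 - 25872\right) - 31349} = - \frac{9453}{-25835 - 31349} = - \frac{9453}{-57184} = \left(-9453\right) \left(- \frac{1}{57184}\right) = \frac{9453}{57184}$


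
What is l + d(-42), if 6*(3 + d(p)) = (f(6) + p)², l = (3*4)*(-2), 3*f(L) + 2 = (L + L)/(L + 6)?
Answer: 14671/54 ≈ 271.69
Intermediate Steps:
f(L) = -⅔ + 2*L/(3*(6 + L)) (f(L) = -⅔ + ((L + L)/(L + 6))/3 = -⅔ + ((2*L)/(6 + L))/3 = -⅔ + (2*L/(6 + L))/3 = -⅔ + 2*L/(3*(6 + L)))
l = -24 (l = 12*(-2) = -24)
d(p) = -3 + (-⅓ + p)²/6 (d(p) = -3 + (-4/(6 + 6) + p)²/6 = -3 + (-4/12 + p)²/6 = -3 + (-4*1/12 + p)²/6 = -3 + (-⅓ + p)²/6)
l + d(-42) = -24 + (-3 + (-1 + 3*(-42))²/54) = -24 + (-3 + (-1 - 126)²/54) = -24 + (-3 + (1/54)*(-127)²) = -24 + (-3 + (1/54)*16129) = -24 + (-3 + 16129/54) = -24 + 15967/54 = 14671/54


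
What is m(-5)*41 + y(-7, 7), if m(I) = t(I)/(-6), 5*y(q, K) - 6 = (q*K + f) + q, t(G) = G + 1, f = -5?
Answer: 49/3 ≈ 16.333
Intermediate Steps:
t(G) = 1 + G
y(q, K) = ⅕ + q/5 + K*q/5 (y(q, K) = 6/5 + ((q*K - 5) + q)/5 = 6/5 + ((K*q - 5) + q)/5 = 6/5 + ((-5 + K*q) + q)/5 = 6/5 + (-5 + q + K*q)/5 = 6/5 + (-1 + q/5 + K*q/5) = ⅕ + q/5 + K*q/5)
m(I) = -⅙ - I/6 (m(I) = (1 + I)/(-6) = (1 + I)*(-⅙) = -⅙ - I/6)
m(-5)*41 + y(-7, 7) = (-⅙ - ⅙*(-5))*41 + (⅕ + (⅕)*(-7) + (⅕)*7*(-7)) = (-⅙ + ⅚)*41 + (⅕ - 7/5 - 49/5) = (⅔)*41 - 11 = 82/3 - 11 = 49/3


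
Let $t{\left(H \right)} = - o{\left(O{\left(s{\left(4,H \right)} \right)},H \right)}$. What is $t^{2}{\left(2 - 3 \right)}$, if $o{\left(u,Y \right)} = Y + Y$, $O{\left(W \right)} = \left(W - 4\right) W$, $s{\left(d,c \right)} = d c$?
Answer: $4$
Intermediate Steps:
$s{\left(d,c \right)} = c d$
$O{\left(W \right)} = W \left(-4 + W\right)$ ($O{\left(W \right)} = \left(-4 + W\right) W = W \left(-4 + W\right)$)
$o{\left(u,Y \right)} = 2 Y$
$t{\left(H \right)} = - 2 H$
$t^{2}{\left(2 - 3 \right)} = \left(- 2 \left(2 - 3\right)\right)^{2} = \left(\left(-2\right) \left(-1\right)\right)^{2} = 2^{2} = 4$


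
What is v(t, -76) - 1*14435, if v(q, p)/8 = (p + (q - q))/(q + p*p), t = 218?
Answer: -43261999/2997 ≈ -14435.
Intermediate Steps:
v(q, p) = 8*p/(q + p²) (v(q, p) = 8*((p + (q - q))/(q + p*p)) = 8*((p + 0)/(q + p²)) = 8*(p/(q + p²)) = 8*p/(q + p²))
v(t, -76) - 1*14435 = 8*(-76)/(218 + (-76)²) - 1*14435 = 8*(-76)/(218 + 5776) - 14435 = 8*(-76)/5994 - 14435 = 8*(-76)*(1/5994) - 14435 = -304/2997 - 14435 = -43261999/2997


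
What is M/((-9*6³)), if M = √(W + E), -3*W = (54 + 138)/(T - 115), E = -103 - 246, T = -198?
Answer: -I*√34171149/608472 ≈ -0.009607*I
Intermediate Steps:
E = -349
W = 64/313 (W = -(54 + 138)/(3*(-198 - 115)) = -64/(-313) = -64*(-1)/313 = -⅓*(-192/313) = 64/313 ≈ 0.20447)
M = I*√34171149/313 (M = √(64/313 - 349) = √(-109173/313) = I*√34171149/313 ≈ 18.676*I)
M/((-9*6³)) = (I*√34171149/313)/((-9*6³)) = (I*√34171149/313)/((-9*216)) = (I*√34171149/313)/(-1944) = (I*√34171149/313)*(-1/1944) = -I*√34171149/608472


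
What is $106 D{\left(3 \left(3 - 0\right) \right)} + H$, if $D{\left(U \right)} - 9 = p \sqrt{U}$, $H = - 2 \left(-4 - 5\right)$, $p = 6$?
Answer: $2880$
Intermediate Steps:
$H = 18$ ($H = \left(-2\right) \left(-9\right) = 18$)
$D{\left(U \right)} = 9 + 6 \sqrt{U}$
$106 D{\left(3 \left(3 - 0\right) \right)} + H = 106 \left(9 + 6 \sqrt{3 \left(3 - 0\right)}\right) + 18 = 106 \left(9 + 6 \sqrt{3 \left(3 + 0\right)}\right) + 18 = 106 \left(9 + 6 \sqrt{3 \cdot 3}\right) + 18 = 106 \left(9 + 6 \sqrt{9}\right) + 18 = 106 \left(9 + 6 \cdot 3\right) + 18 = 106 \left(9 + 18\right) + 18 = 106 \cdot 27 + 18 = 2862 + 18 = 2880$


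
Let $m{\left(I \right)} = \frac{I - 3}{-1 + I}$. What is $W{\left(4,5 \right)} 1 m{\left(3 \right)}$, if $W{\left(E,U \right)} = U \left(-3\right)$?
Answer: $0$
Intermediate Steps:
$m{\left(I \right)} = \frac{-3 + I}{-1 + I}$
$W{\left(E,U \right)} = - 3 U$
$W{\left(4,5 \right)} 1 m{\left(3 \right)} = \left(-3\right) 5 \cdot 1 \frac{-3 + 3}{-1 + 3} = \left(-15\right) 1 \cdot \frac{1}{2} \cdot 0 = - 15 \cdot \frac{1}{2} \cdot 0 = \left(-15\right) 0 = 0$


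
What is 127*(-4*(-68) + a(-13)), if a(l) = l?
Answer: 32893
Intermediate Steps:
127*(-4*(-68) + a(-13)) = 127*(-4*(-68) - 13) = 127*(272 - 13) = 127*259 = 32893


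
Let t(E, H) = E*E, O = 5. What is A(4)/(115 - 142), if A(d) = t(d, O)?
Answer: -16/27 ≈ -0.59259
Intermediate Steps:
t(E, H) = E²
A(d) = d²
A(4)/(115 - 142) = 4²/(115 - 142) = 16/(-27) = -1/27*16 = -16/27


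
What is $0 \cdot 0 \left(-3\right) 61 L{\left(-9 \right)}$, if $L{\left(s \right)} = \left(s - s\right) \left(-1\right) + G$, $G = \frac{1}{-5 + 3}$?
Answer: $0$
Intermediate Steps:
$G = - \frac{1}{2}$ ($G = \frac{1}{-2} = - \frac{1}{2} \approx -0.5$)
$L{\left(s \right)} = - \frac{1}{2}$ ($L{\left(s \right)} = \left(s - s\right) \left(-1\right) - \frac{1}{2} = 0 \left(-1\right) - \frac{1}{2} = 0 - \frac{1}{2} = - \frac{1}{2}$)
$0 \cdot 0 \left(-3\right) 61 L{\left(-9 \right)} = 0 \cdot 0 \left(-3\right) 61 \left(- \frac{1}{2}\right) = 0 \left(-3\right) 61 \left(- \frac{1}{2}\right) = 0 \cdot 61 \left(- \frac{1}{2}\right) = 0 \left(- \frac{1}{2}\right) = 0$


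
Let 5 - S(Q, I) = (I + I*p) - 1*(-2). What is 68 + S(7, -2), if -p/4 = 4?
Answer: 41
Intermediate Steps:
p = -16 (p = -4*4 = -16)
S(Q, I) = 3 + 15*I (S(Q, I) = 5 - ((I + I*(-16)) - 1*(-2)) = 5 - ((I - 16*I) + 2) = 5 - (-15*I + 2) = 5 - (2 - 15*I) = 5 + (-2 + 15*I) = 3 + 15*I)
68 + S(7, -2) = 68 + (3 + 15*(-2)) = 68 + (3 - 30) = 68 - 27 = 41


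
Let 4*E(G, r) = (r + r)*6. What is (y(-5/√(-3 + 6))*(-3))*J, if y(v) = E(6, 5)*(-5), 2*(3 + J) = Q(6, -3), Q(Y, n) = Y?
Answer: 0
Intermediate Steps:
E(G, r) = 3*r (E(G, r) = ((r + r)*6)/4 = ((2*r)*6)/4 = (12*r)/4 = 3*r)
J = 0 (J = -3 + (½)*6 = -3 + 3 = 0)
y(v) = -75 (y(v) = (3*5)*(-5) = 15*(-5) = -75)
(y(-5/√(-3 + 6))*(-3))*J = -75*(-3)*0 = 225*0 = 0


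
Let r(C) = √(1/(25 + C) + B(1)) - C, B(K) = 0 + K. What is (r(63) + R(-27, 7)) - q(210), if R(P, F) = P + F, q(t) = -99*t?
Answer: 20707 + √1958/44 ≈ 20708.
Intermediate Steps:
B(K) = K
R(P, F) = F + P
r(C) = √(1 + 1/(25 + C)) - C (r(C) = √(1/(25 + C) + 1) - C = √(1 + 1/(25 + C)) - C)
(r(63) + R(-27, 7)) - q(210) = ((√((26 + 63)/(25 + 63)) - 1*63) + (7 - 27)) - (-99)*210 = ((√(89/88) - 63) - 20) - 1*(-20790) = ((√((1/88)*89) - 63) - 20) + 20790 = ((√(89/88) - 63) - 20) + 20790 = ((√1958/44 - 63) - 20) + 20790 = ((-63 + √1958/44) - 20) + 20790 = (-83 + √1958/44) + 20790 = 20707 + √1958/44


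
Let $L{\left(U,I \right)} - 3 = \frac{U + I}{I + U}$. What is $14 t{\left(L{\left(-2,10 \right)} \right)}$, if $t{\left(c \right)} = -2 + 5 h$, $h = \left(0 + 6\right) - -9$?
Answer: $1022$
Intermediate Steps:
$h = 15$ ($h = 6 + 9 = 15$)
$L{\left(U,I \right)} = 4$ ($L{\left(U,I \right)} = 3 + \frac{U + I}{I + U} = 3 + \frac{I + U}{I + U} = 3 + 1 = 4$)
$t{\left(c \right)} = 73$ ($t{\left(c \right)} = -2 + 5 \cdot 15 = -2 + 75 = 73$)
$14 t{\left(L{\left(-2,10 \right)} \right)} = 14 \cdot 73 = 1022$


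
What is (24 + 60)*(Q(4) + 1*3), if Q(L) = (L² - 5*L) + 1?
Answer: 0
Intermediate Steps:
Q(L) = 1 + L² - 5*L
(24 + 60)*(Q(4) + 1*3) = (24 + 60)*((1 + 4² - 5*4) + 1*3) = 84*((1 + 16 - 20) + 3) = 84*(-3 + 3) = 84*0 = 0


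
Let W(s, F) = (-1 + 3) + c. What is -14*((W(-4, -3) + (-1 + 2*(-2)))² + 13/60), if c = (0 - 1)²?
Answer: -1771/30 ≈ -59.033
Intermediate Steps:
c = 1 (c = (-1)² = 1)
W(s, F) = 3 (W(s, F) = (-1 + 3) + 1 = 2 + 1 = 3)
-14*((W(-4, -3) + (-1 + 2*(-2)))² + 13/60) = -14*((3 + (-1 + 2*(-2)))² + 13/60) = -14*((3 + (-1 - 4))² + 13*(1/60)) = -14*((3 - 5)² + 13/60) = -14*((-2)² + 13/60) = -14*(4 + 13/60) = -14*253/60 = -1771/30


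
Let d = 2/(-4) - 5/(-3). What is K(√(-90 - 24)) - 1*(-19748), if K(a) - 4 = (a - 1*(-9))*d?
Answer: 39525/2 + 7*I*√114/6 ≈ 19763.0 + 12.457*I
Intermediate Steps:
d = 7/6 (d = 2*(-¼) - 5*(-⅓) = -½ + 5/3 = 7/6 ≈ 1.1667)
K(a) = 29/2 + 7*a/6 (K(a) = 4 + (a - 1*(-9))*(7/6) = 4 + (a + 9)*(7/6) = 4 + (9 + a)*(7/6) = 4 + (21/2 + 7*a/6) = 29/2 + 7*a/6)
K(√(-90 - 24)) - 1*(-19748) = (29/2 + 7*√(-90 - 24)/6) - 1*(-19748) = (29/2 + 7*√(-114)/6) + 19748 = (29/2 + 7*(I*√114)/6) + 19748 = (29/2 + 7*I*√114/6) + 19748 = 39525/2 + 7*I*√114/6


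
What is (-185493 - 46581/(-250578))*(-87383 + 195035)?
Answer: -277983888816122/13921 ≈ -1.9969e+10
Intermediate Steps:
(-185493 - 46581/(-250578))*(-87383 + 195035) = (-185493 - 46581*(-1/250578))*107652 = (-185493 + 15527/83526)*107652 = -15493472791/83526*107652 = -277983888816122/13921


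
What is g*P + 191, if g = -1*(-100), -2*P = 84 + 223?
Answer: -15159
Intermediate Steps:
P = -307/2 (P = -(84 + 223)/2 = -½*307 = -307/2 ≈ -153.50)
g = 100
g*P + 191 = 100*(-307/2) + 191 = -15350 + 191 = -15159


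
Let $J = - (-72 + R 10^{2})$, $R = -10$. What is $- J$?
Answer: $-1072$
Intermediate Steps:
$J = 1072$ ($J = - (-72 - 10 \cdot 10^{2}) = - (-72 - 1000) = \left(-1\right) \left(-1072\right) = 1072$)
$- J = \left(-1\right) 1072 = -1072$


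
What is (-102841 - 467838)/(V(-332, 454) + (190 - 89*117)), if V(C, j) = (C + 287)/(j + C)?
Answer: 69622838/1247251 ≈ 55.821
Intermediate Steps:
V(C, j) = (287 + C)/(C + j)
(-102841 - 467838)/(V(-332, 454) + (190 - 89*117)) = (-102841 - 467838)/((287 - 332)/(-332 + 454) + (190 - 89*117)) = -570679/(-45/122 + (190 - 10413)) = -570679/((1/122)*(-45) - 10223) = -570679/(-45/122 - 10223) = -570679/(-1247251/122) = -570679*(-122/1247251) = 69622838/1247251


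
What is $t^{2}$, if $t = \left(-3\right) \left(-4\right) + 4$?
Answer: $256$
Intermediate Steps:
$t = 16$ ($t = 12 + 4 = 16$)
$t^{2} = 16^{2} = 256$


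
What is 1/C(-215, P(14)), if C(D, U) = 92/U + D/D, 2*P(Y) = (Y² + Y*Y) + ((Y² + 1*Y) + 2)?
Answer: 151/197 ≈ 0.76650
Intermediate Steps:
P(Y) = 1 + Y/2 + 3*Y²/2 (P(Y) = ((Y² + Y*Y) + ((Y² + 1*Y) + 2))/2 = ((Y² + Y²) + ((Y² + Y) + 2))/2 = (2*Y² + ((Y + Y²) + 2))/2 = (2*Y² + (2 + Y + Y²))/2 = (2 + Y + 3*Y²)/2 = 1 + Y/2 + 3*Y²/2)
C(D, U) = 1 + 92/U (C(D, U) = 92/U + 1 = 1 + 92/U)
1/C(-215, P(14)) = 1/((92 + (1 + (½)*14 + (3/2)*14²))/(1 + (½)*14 + (3/2)*14²)) = 1/((92 + (1 + 7 + (3/2)*196))/(1 + 7 + (3/2)*196)) = 1/((92 + (1 + 7 + 294))/(1 + 7 + 294)) = 1/((92 + 302)/302) = 1/((1/302)*394) = 1/(197/151) = 151/197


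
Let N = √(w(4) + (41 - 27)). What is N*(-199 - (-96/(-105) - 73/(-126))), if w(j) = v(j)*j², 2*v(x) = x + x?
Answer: -126311*√78/630 ≈ -1770.7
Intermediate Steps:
v(x) = x (v(x) = (x + x)/2 = (2*x)/2 = x)
w(j) = j³ (w(j) = j*j² = j³)
N = √78 (N = √(4³ + (41 - 27)) = √(64 + 14) = √78 ≈ 8.8318)
N*(-199 - (-96/(-105) - 73/(-126))) = √78*(-199 - (-96/(-105) - 73/(-126))) = √78*(-199 - (-96*(-1/105) - 73*(-1/126))) = √78*(-199 - (32/35 + 73/126)) = √78*(-199 - 1*941/630) = √78*(-199 - 941/630) = √78*(-126311/630) = -126311*√78/630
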